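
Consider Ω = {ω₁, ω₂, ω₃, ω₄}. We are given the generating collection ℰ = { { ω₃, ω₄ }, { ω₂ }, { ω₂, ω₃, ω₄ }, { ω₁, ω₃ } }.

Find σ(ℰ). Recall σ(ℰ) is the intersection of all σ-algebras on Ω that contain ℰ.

Start: ℰ ∪ {∅, Ω} = { {}, { ω₂ }, { ω₁, ω₃ }, { ω₃, ω₄ }, { ω₂, ω₃, ω₄ }, Ω }.
Pass 1: +5 →
  { ω₁ }  = Ω∖{ ω₂, ω₃, ω₄ }
  { ω₁, ω₂ }  = Ω∖{ ω₃, ω₄ }
  { ω₂, ω₄ }  = Ω∖{ ω₁, ω₃ }
  { ω₁, ω₂, ω₃ }  = { ω₁, ω₃ } ∪ { ω₂ }
  { ω₁, ω₃, ω₄ }  = Ω∖{ ω₂ }
  [11 total]
Pass 2. New:
  { ω₄ }  = Ω∖{ ω₁, ω₂, ω₃ }
  { ω₁, ω₂, ω₄ }  = { ω₁, ω₂ } ∪ { ω₂, ω₄ }
  [13 total]
Pass 3 (2 new):
  { ω₃ }  = Ω∖{ ω₁, ω₂, ω₄ }
  { ω₁, ω₄ }  = { ω₄ } ∪ { ω₁ }
  [15 total]
Pass 4: +1 →
  { ω₂, ω₃ }  = Ω∖{ ω₁, ω₄ }
  [16 total]
Pass 5: closed — nothing new.

|σ(ℰ)| = 16.  σ(ℰ) = { {}, { ω₁ }, { ω₂ }, { ω₃ }, { ω₄ }, { ω₁, ω₂ }, { ω₁, ω₃ }, { ω₁, ω₄ }, { ω₂, ω₃ }, { ω₂, ω₄ }, { ω₃, ω₄ }, { ω₁, ω₂, ω₃ }, { ω₁, ω₂, ω₄ }, { ω₁, ω₃, ω₄ }, { ω₂, ω₃, ω₄ }, Ω }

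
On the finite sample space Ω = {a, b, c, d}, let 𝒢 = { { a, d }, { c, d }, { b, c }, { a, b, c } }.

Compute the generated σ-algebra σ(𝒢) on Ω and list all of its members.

σ(𝒢) = { {  }, { a }, { b }, { c }, { d }, { a, b }, { a, c }, { a, d }, { b, c }, { b, d }, { c, d }, { a, b, c }, { a, b, d }, { a, c, d }, { b, c, d }, Ω }

Working:
Start: 𝒢 ∪ {∅, Ω} = { {  }, { a, d }, { b, c }, { c, d }, { a, b, c }, Ω }.
Iteration 1. New:
  { d }  = ᶜ of { a, b, c }
  { a, b }  = ᶜ of { c, d }
  { a, c, d }  = { c, d } ∪ { a, d }
  { b, c, d }  = { c, d } ∪ { b, c }
  — 10 sets.
Iteration 2: +3 →
  { a }  = ᶜ of { b, c, d }
  { b }  = ᶜ of { a, c, d }
  { a, b, d }  = { a, b } ∪ { a, d }
  — 13 sets.
Iteration 3 (2 new):
  { c }  = ᶜ of { a, b, d }
  { b, d }  = { d } ∪ { b }
  — 15 sets.
Iteration 4. New:
  { a, c }  = ᶜ of { b, d }
  — 16 sets.
Iteration 5: stable.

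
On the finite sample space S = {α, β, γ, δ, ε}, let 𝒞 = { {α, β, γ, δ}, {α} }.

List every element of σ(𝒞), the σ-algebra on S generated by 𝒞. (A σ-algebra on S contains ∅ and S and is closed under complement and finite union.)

Seed the family with 𝒞 together with ∅ and S: { {}, {α}, {α, β, γ, δ}, S }.
Iteration 1: 2 new —
  {ε}  = complement {α, β, γ, δ}
  {β, γ, δ, ε}  = complement {α}
  [6 total]
Iteration 2: +1 →
  {α, ε}  = {ε} ∪ {α}
  [7 total]
Iteration 3 adds 1:
  {β, γ, δ}  = complement {α, ε}
  [8 total]
Iteration 4 adds nothing — fixpoint reached.

Therefore σ(𝒞) = { {}, {α}, {ε}, {α, ε}, {β, γ, δ}, {α, β, γ, δ}, {β, γ, δ, ε}, S } (|σ(𝒞)| = 8).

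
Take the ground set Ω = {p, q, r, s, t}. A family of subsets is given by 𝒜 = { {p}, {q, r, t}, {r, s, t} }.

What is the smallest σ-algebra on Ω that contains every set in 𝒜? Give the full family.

Answer: σ(𝒜) = { ∅, {p}, {q}, {s}, {p, q}, {p, s}, {q, s}, {r, t}, {p, q, s}, {p, r, t}, {q, r, t}, {r, s, t}, {p, q, r, t}, {p, r, s, t}, {q, r, s, t}, Ω }

Derivation:
Seed the family with 𝒜 together with ∅ and Ω: { ∅, {p}, {q, r, t}, {r, s, t}, Ω }.
Round 1: 5 new —
  {p, q}  = ᶜ of {r, s, t}
  {p, s}  = ᶜ of {q, r, t}
  {p, q, r, t}  = {q, r, t} ∪ {p}
  {p, r, s, t}  = {r, s, t} ∪ {p}
  {q, r, s, t}  = ᶜ of {p}
  — 10 sets.
Round 2. New:
  {q}  = ᶜ of {p, r, s, t}
  {s}  = ᶜ of {p, q, r, t}
  {p, q, s}  = {p, q} ∪ {p, s}
  — 13 sets.
Round 3: +2 →
  {q, s}  = {s} ∪ {q}
  {r, t}  = ᶜ of {p, q, s}
  — 15 sets.
Round 4 (1 new):
  {p, r, t}  = ᶜ of {q, s}
  — 16 sets.
Round 5 adds nothing — fixpoint reached.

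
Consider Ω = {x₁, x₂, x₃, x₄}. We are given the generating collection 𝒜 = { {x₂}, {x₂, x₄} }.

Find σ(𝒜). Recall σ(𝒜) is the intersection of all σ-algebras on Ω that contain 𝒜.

Answer: σ(𝒜) = { ∅, {x₂}, {x₄}, {x₁, x₃}, {x₂, x₄}, {x₁, x₂, x₃}, {x₁, x₃, x₄}, Ω }

Derivation:
Start: 𝒜 ∪ {∅, Ω} = { ∅, {x₂}, {x₂, x₄}, Ω }.
Round 1. New:
  {x₁, x₃}  = {x₂, x₄}ᶜ
  {x₁, x₃, x₄}  = {x₂}ᶜ
  (now 6)
Round 2 (1 new):
  {x₁, x₂, x₃}  = {x₁, x₃} ∪ {x₂}
  (now 7)
Round 3: +1 →
  {x₄}  = {x₁, x₂, x₃}ᶜ
  (now 8)
Round 4: no new sets; the family is a σ-algebra.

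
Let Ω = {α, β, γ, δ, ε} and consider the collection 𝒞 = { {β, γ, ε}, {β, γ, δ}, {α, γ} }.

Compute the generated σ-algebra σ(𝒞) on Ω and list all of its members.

|σ(𝒞)| = 32.  σ(𝒞) = { {}, {α}, {β}, {γ}, {δ}, {ε}, {α, β}, {α, γ}, {α, δ}, {α, ε}, {β, γ}, {β, δ}, {β, ε}, {γ, δ}, {γ, ε}, {δ, ε}, {α, β, γ}, {α, β, δ}, {α, β, ε}, {α, γ, δ}, {α, γ, ε}, {α, δ, ε}, {β, γ, δ}, {β, γ, ε}, {β, δ, ε}, {γ, δ, ε}, {α, β, γ, δ}, {α, β, γ, ε}, {α, β, δ, ε}, {α, γ, δ, ε}, {β, γ, δ, ε}, Ω }

Derivation:
Seed the family with 𝒞 together with ∅ and Ω: { {}, {α, γ}, {β, γ, δ}, {β, γ, ε}, Ω }.
Pass 1: 6 new —
  {α, δ}  = complement {β, γ, ε}
  {α, ε}  = complement {β, γ, δ}
  {β, δ, ε}  = complement {α, γ}
  {α, β, γ, δ}  = {β, γ, δ} ∪ {α, γ}
  {α, β, γ, ε}  = {β, γ, ε} ∪ {α, γ}
  {β, γ, δ, ε}  = {β, γ, ε} ∪ {β, γ, δ}
  — 11 sets.
Pass 2: +7 →
  {α}  = complement {β, γ, δ, ε}
  {δ}  = complement {α, β, γ, ε}
  {ε}  = complement {α, β, γ, δ}
  {α, γ, δ}  = {α, δ} ∪ {α, γ}
  {α, γ, ε}  = {α, γ} ∪ {α, ε}
  {α, δ, ε}  = {α, δ} ∪ {α, ε}
  {α, β, δ, ε}  = {α, δ} ∪ {β, δ, ε}
  — 18 sets.
Pass 3 (6 new):
  {γ}  = complement {α, β, δ, ε}
  {β, γ}  = complement {α, δ, ε}
  {β, δ}  = complement {α, γ, ε}
  {β, ε}  = complement {α, γ, δ}
  {δ, ε}  = {δ} ∪ {ε}
  {α, γ, δ, ε}  = {α, δ, ε} ∪ {α, γ, δ}
  — 24 sets.
Pass 4 (7 new):
  {β}  = complement {α, γ, δ, ε}
  {γ, δ}  = {γ} ∪ {δ}
  {γ, ε}  = {ε} ∪ {γ}
  {α, β, γ}  = complement {δ, ε}
  {α, β, δ}  = {α, δ} ∪ {β, δ}
  {α, β, ε}  = {β, ε} ∪ {α, ε}
  {γ, δ, ε}  = {δ, ε} ∪ {γ}
  — 31 sets.
Pass 5: +1 →
  {α, β}  = complement {γ, δ, ε}
  — 32 sets.
After Pass 6 the family is unchanged; done.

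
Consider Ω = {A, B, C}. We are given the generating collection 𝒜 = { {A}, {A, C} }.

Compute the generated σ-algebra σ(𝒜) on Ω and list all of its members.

|σ(𝒜)| = 8.  σ(𝒜) = { ∅, {A}, {B}, {C}, {A, B}, {A, C}, {B, C}, Ω }

Check:
Begin from { ∅, {A}, {A, C}, Ω } (that is, 𝒜 plus ∅ and Ω).
Pass 1: +2 →
  {B}  = ᶜ of {A, C}
  {B, C}  = ᶜ of {A}
  [6 total]
Pass 2. New:
  {A, B}  = {B} ∪ {A}
  [7 total]
Pass 3 adds 1:
  {C}  = ᶜ of {A, B}
  [8 total]
Pass 4: no new sets; the family is a σ-algebra.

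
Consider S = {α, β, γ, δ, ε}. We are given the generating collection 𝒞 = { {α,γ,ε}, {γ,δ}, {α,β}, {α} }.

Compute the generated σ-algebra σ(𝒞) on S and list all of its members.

σ(𝒞) = { {}, {α}, {β}, {γ}, {δ}, {ε}, {α,β}, {α,γ}, {α,δ}, {α,ε}, {β,γ}, {β,δ}, {β,ε}, {γ,δ}, {γ,ε}, {δ,ε}, {α,β,γ}, {α,β,δ}, {α,β,ε}, {α,γ,δ}, {α,γ,ε}, {α,δ,ε}, {β,γ,δ}, {β,γ,ε}, {β,δ,ε}, {γ,δ,ε}, {α,β,γ,δ}, {α,β,γ,ε}, {α,β,δ,ε}, {α,γ,δ,ε}, {β,γ,δ,ε}, S }

Check:
Seed the family with 𝒞 together with ∅ and S: { {}, {α}, {α,β}, {γ,δ}, {α,γ,ε}, S }.
Pass 1 adds 8:
  {β,δ}  = complement {α,γ,ε}
  {α,β,ε}  = complement {γ,δ}
  {α,γ,δ}  = {γ,δ} ∪ {α}
  {γ,δ,ε}  = complement {α,β}
  {α,β,γ,δ}  = {γ,δ} ∪ {α,β}
  {α,β,γ,ε}  = {α,β} ∪ {α,γ,ε}
  {α,γ,δ,ε}  = {γ,δ} ∪ {α,γ,ε}
  {β,γ,δ,ε}  = complement {α}
Pass 2: +7 →
  {β}  = complement {α,γ,δ,ε}
  {δ}  = complement {α,β,γ,ε}
  {ε}  = complement {α,β,γ,δ}
  {β,ε}  = complement {α,γ,δ}
  {α,β,δ}  = {α,β} ∪ {β,δ}
  {β,γ,δ}  = {γ,δ} ∪ {β,δ}
  {α,β,δ,ε}  = {α,β,ε} ∪ {β,δ}
Pass 3 (6 new):
  {γ}  = complement {α,β,δ,ε}
  {α,δ}  = {δ} ∪ {α}
  {α,ε}  = complement {β,γ,δ}
  {γ,ε}  = complement {α,β,δ}
  {δ,ε}  = {ε} ∪ {δ}
  {β,δ,ε}  = {β,ε} ∪ {β,δ}
Pass 4 (5 new):
  {α,γ}  = complement {β,δ,ε}
  {β,γ}  = {β} ∪ {γ}
  {α,β,γ}  = complement {δ,ε}
  {α,δ,ε}  = {ε} ∪ {α,δ}
  {β,γ,ε}  = complement {α,δ}
Pass 5: already closed under ᶜ and ∪.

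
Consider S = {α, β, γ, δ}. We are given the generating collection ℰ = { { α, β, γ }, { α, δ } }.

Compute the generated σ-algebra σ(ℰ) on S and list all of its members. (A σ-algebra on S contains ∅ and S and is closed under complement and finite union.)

Take S₀ = ℰ ∪ {∅, S} = { ∅, { α, δ }, { α, β, γ }, S }.
Pass 1: 2 new —
  { δ }  = complement { α, β, γ }
  { β, γ }  = complement { α, δ }
  |family| = 6
Pass 2: +1 →
  { β, γ, δ }  = { β, γ } ∪ { δ }
  |family| = 7
Pass 3: 1 new —
  { α }  = complement { β, γ, δ }
  |family| = 8
Pass 4: closed — nothing new.

Hence σ(ℰ) has 8 members: { ∅, { α }, { δ }, { α, δ }, { β, γ }, { α, β, γ }, { β, γ, δ }, S }.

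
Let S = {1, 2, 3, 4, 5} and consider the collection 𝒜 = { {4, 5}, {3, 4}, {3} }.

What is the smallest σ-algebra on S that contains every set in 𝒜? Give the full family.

Begin from { {}, {3}, {3, 4}, {4, 5}, S } (that is, 𝒜 plus ∅ and S).
Step 1. New:
  {1, 2, 3}  = ᶜ of {4, 5}
  {1, 2, 5}  = ᶜ of {3, 4}
  {3, 4, 5}  = {4, 5} ∪ {3}
  {1, 2, 4, 5}  = ᶜ of {3}
  (now 9)
Step 2 adds 3:
  {1, 2}  = ᶜ of {3, 4, 5}
  {1, 2, 3, 4}  = {3, 4} ∪ {1, 2, 3}
  {1, 2, 3, 5}  = {1, 2, 3} ∪ {1, 2, 5}
  (now 12)
Step 3 (2 new):
  {4}  = ᶜ of {1, 2, 3, 5}
  {5}  = ᶜ of {1, 2, 3, 4}
  (now 14)
Step 4. New:
  {3, 5}  = {3} ∪ {5}
  {1, 2, 4}  = {1, 2} ∪ {4}
  (now 16)
After Step 5 the family is unchanged; done.

Therefore σ(𝒜) = { {}, {3}, {4}, {5}, {1, 2}, {3, 4}, {3, 5}, {4, 5}, {1, 2, 3}, {1, 2, 4}, {1, 2, 5}, {3, 4, 5}, {1, 2, 3, 4}, {1, 2, 3, 5}, {1, 2, 4, 5}, S } (|σ(𝒜)| = 16).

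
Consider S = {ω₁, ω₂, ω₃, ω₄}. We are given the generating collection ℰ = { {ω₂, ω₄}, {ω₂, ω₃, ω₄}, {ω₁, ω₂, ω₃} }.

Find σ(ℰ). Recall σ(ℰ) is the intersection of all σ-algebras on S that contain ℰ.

σ(ℰ) = { {}, {ω₁}, {ω₂}, {ω₃}, {ω₄}, {ω₁, ω₂}, {ω₁, ω₃}, {ω₁, ω₄}, {ω₂, ω₃}, {ω₂, ω₄}, {ω₃, ω₄}, {ω₁, ω₂, ω₃}, {ω₁, ω₂, ω₄}, {ω₁, ω₃, ω₄}, {ω₂, ω₃, ω₄}, S }

Trace:
Begin from { {}, {ω₂, ω₄}, {ω₁, ω₂, ω₃}, {ω₂, ω₃, ω₄}, S } (that is, ℰ plus ∅ and S).
Step 1. New:
  {ω₁}  = complement {ω₂, ω₃, ω₄}
  {ω₄}  = complement {ω₁, ω₂, ω₃}
  {ω₁, ω₃}  = complement {ω₂, ω₄}
  |family| = 8
Step 2. New:
  {ω₁, ω₄}  = {ω₄} ∪ {ω₁}
  {ω₁, ω₂, ω₄}  = {ω₂, ω₄} ∪ {ω₁}
  {ω₁, ω₃, ω₄}  = {ω₄} ∪ {ω₁, ω₃}
  |family| = 11
Step 3: +3 →
  {ω₂}  = complement {ω₁, ω₃, ω₄}
  {ω₃}  = complement {ω₁, ω₂, ω₄}
  {ω₂, ω₃}  = complement {ω₁, ω₄}
  |family| = 14
Step 4: 2 new —
  {ω₁, ω₂}  = {ω₂} ∪ {ω₁}
  {ω₃, ω₄}  = {ω₃} ∪ {ω₄}
  |family| = 16
Step 5: no new sets; the family is a σ-algebra.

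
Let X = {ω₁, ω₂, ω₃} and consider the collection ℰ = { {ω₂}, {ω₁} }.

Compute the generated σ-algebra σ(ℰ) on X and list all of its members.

Start: ℰ ∪ {∅, X} = { ∅, {ω₁}, {ω₂}, X }.
Step 1 adds 3:
  {ω₁, ω₂}  = {ω₂} ∪ {ω₁}
  {ω₁, ω₃}  = X∖{ω₂}
  {ω₂, ω₃}  = X∖{ω₁}
Step 2: +1 →
  {ω₃}  = X∖{ω₁, ω₂}
Step 3: no new sets; the family is a σ-algebra.

|σ(ℰ)| = 8.  σ(ℰ) = { ∅, {ω₁}, {ω₂}, {ω₃}, {ω₁, ω₂}, {ω₁, ω₃}, {ω₂, ω₃}, X }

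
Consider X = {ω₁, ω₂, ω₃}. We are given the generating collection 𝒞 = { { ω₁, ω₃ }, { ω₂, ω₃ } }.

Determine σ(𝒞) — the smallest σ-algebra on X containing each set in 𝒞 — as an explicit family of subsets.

Start: 𝒞 ∪ {∅, X} = { {}, { ω₁, ω₃ }, { ω₂, ω₃ }, X }.
Pass 1. New:
  { ω₁ }  = ᶜ of { ω₂, ω₃ }
  { ω₂ }  = ᶜ of { ω₁, ω₃ }
  [6 total]
Pass 2 adds 1:
  { ω₁, ω₂ }  = { ω₂ } ∪ { ω₁ }
  [7 total]
Pass 3: 1 new —
  { ω₃ }  = ᶜ of { ω₁, ω₂ }
  [8 total]
Pass 4: stable.

Therefore σ(𝒞) = { {}, { ω₁ }, { ω₂ }, { ω₃ }, { ω₁, ω₂ }, { ω₁, ω₃ }, { ω₂, ω₃ }, X } (|σ(𝒞)| = 8).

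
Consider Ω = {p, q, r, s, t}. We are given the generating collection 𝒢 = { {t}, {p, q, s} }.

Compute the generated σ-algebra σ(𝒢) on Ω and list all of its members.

Take S₀ = 𝒢 ∪ {∅, Ω} = { ∅, {t}, {p, q, s}, Ω }.
Step 1: +3 →
  {r, t}  = ᶜ of {p, q, s}
  {p, q, r, s}  = ᶜ of {t}
  {p, q, s, t}  = {p, q, s} ∪ {t}
  |family| = 7
Step 2 (1 new):
  {r}  = ᶜ of {p, q, s, t}
  |family| = 8
Step 3: stable.

Hence σ(𝒢) has 8 members: { ∅, {r}, {t}, {r, t}, {p, q, s}, {p, q, r, s}, {p, q, s, t}, Ω }.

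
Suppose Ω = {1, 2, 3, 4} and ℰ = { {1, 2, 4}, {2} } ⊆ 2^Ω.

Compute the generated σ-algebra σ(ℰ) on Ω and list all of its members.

Start: ℰ ∪ {∅, Ω} = { {}, {2}, {1, 2, 4}, Ω }.
Round 1: +2 →
  {3}  = Ω∖{1, 2, 4}
  {1, 3, 4}  = Ω∖{2}
  |family| = 6
Round 2 adds 1:
  {2, 3}  = {3} ∪ {2}
  |family| = 7
Round 3 (1 new):
  {1, 4}  = Ω∖{2, 3}
  |family| = 8
After Round 4 the family is unchanged; done.

σ(ℰ) = { {}, {2}, {3}, {1, 4}, {2, 3}, {1, 2, 4}, {1, 3, 4}, Ω }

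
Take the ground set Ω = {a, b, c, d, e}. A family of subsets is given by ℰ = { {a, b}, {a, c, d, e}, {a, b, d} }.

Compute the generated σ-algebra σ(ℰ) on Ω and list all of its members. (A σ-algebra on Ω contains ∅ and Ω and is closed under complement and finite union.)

|σ(ℰ)| = 16.  σ(ℰ) = { {}, {a}, {b}, {d}, {a, b}, {a, d}, {b, d}, {c, e}, {a, b, d}, {a, c, e}, {b, c, e}, {c, d, e}, {a, b, c, e}, {a, c, d, e}, {b, c, d, e}, Ω }

Check:
Take S₀ = ℰ ∪ {∅, Ω} = { {}, {a, b}, {a, b, d}, {a, c, d, e}, Ω }.
Round 1: 3 new —
  {b}  = {a, c, d, e}ᶜ
  {c, e}  = {a, b, d}ᶜ
  {c, d, e}  = {a, b}ᶜ
  |family| = 8
Round 2 adds 3:
  {b, c, e}  = {c, e} ∪ {b}
  {a, b, c, e}  = {c, e} ∪ {a, b}
  {b, c, d, e}  = {b} ∪ {c, d, e}
  |family| = 11
Round 3: +3 →
  {a}  = {b, c, d, e}ᶜ
  {d}  = {a, b, c, e}ᶜ
  {a, d}  = {b, c, e}ᶜ
  |family| = 14
Round 4 (2 new):
  {b, d}  = {d} ∪ {b}
  {a, c, e}  = {c, e} ∪ {a}
  |family| = 16
Round 5 adds nothing — fixpoint reached.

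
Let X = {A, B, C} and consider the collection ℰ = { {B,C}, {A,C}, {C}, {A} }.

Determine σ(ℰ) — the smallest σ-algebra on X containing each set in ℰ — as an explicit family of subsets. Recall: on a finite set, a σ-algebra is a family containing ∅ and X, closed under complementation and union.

Take S₀ = ℰ ∪ {∅, X} = { {}, {A}, {C}, {A,C}, {B,C}, X }.
Iteration 1 adds 2:
  {B}  = {A,C}ᶜ
  {A,B}  = {C}ᶜ
Iteration 2: already closed under ᶜ and ∪.

|σ(ℰ)| = 8.  σ(ℰ) = { {}, {A}, {B}, {C}, {A,B}, {A,C}, {B,C}, X }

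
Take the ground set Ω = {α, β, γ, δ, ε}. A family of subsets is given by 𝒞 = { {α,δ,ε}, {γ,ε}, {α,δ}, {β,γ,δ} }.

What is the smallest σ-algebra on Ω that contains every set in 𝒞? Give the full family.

|σ(𝒞)| = 32.  σ(𝒞) = { {}, {α}, {β}, {γ}, {δ}, {ε}, {α,β}, {α,γ}, {α,δ}, {α,ε}, {β,γ}, {β,δ}, {β,ε}, {γ,δ}, {γ,ε}, {δ,ε}, {α,β,γ}, {α,β,δ}, {α,β,ε}, {α,γ,δ}, {α,γ,ε}, {α,δ,ε}, {β,γ,δ}, {β,γ,ε}, {β,δ,ε}, {γ,δ,ε}, {α,β,γ,δ}, {α,β,γ,ε}, {α,β,δ,ε}, {α,γ,δ,ε}, {β,γ,δ,ε}, Ω }

Check:
Begin from { {}, {α,δ}, {γ,ε}, {α,δ,ε}, {β,γ,δ}, Ω } (that is, 𝒞 plus ∅ and Ω).
Step 1 (7 new):
  {α,ε}  = complement {β,γ,δ}
  {β,γ}  = complement {α,δ,ε}
  {α,β,δ}  = complement {γ,ε}
  {β,γ,ε}  = complement {α,δ}
  {α,β,γ,δ}  = {α,δ} ∪ {β,γ,δ}
  {α,γ,δ,ε}  = {α,δ,ε} ∪ {γ,ε}
  {β,γ,δ,ε}  = {β,γ,δ} ∪ {γ,ε}
  [13 total]
Step 2 (6 new):
  {α}  = complement {β,γ,δ,ε}
  {β}  = complement {α,γ,δ,ε}
  {ε}  = complement {α,β,γ,δ}
  {α,γ,ε}  = {α,ε} ∪ {γ,ε}
  {α,β,γ,ε}  = {β,γ,ε} ∪ {α,ε}
  {α,β,δ,ε}  = {α,δ,ε} ∪ {α,β,δ}
  [19 total]
Step 3 (7 new):
  {γ}  = complement {α,β,δ,ε}
  {δ}  = complement {α,β,γ,ε}
  {α,β}  = {β} ∪ {α}
  {β,δ}  = complement {α,γ,ε}
  {β,ε}  = {β} ∪ {ε}
  {α,β,γ}  = {β,γ} ∪ {α}
  {α,β,ε}  = {β} ∪ {α,ε}
  [26 total]
Step 4: +6 →
  {α,γ}  = {γ} ∪ {α}
  {γ,δ}  = complement {α,β,ε}
  {δ,ε}  = complement {α,β,γ}
  {α,γ,δ}  = complement {β,ε}
  {β,δ,ε}  = {β,ε} ∪ {δ}
  {γ,δ,ε}  = complement {α,β}
  [32 total]
Step 5: no new sets; the family is a σ-algebra.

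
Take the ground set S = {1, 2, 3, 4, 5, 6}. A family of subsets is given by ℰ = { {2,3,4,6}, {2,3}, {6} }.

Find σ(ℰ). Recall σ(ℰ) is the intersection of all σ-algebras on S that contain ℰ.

Begin from { {}, {6}, {2,3}, {2,3,4,6}, S } (that is, ℰ plus ∅ and S).
Round 1 adds 4:
  {1,5}  = {2,3,4,6}ᶜ
  {2,3,6}  = {2,3} ∪ {6}
  {1,4,5,6}  = {2,3}ᶜ
  {1,2,3,4,5}  = {6}ᶜ
  (now 9)
Round 2 adds 4:
  {1,4,5}  = {2,3,6}ᶜ
  {1,5,6}  = {6} ∪ {1,5}
  {1,2,3,5}  = {2,3} ∪ {1,5}
  {1,2,3,5,6}  = {2,3,6} ∪ {1,5}
  (now 13)
Round 3: +3 →
  {4}  = {1,2,3,5,6}ᶜ
  {4,6}  = {1,2,3,5}ᶜ
  {2,3,4}  = {1,5,6}ᶜ
  (now 16)
Round 4 adds nothing — fixpoint reached.

|σ(ℰ)| = 16.  σ(ℰ) = { {}, {4}, {6}, {1,5}, {2,3}, {4,6}, {1,4,5}, {1,5,6}, {2,3,4}, {2,3,6}, {1,2,3,5}, {1,4,5,6}, {2,3,4,6}, {1,2,3,4,5}, {1,2,3,5,6}, S }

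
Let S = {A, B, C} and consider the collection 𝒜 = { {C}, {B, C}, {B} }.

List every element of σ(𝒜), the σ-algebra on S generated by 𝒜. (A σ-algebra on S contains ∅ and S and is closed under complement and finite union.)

Seed the family with 𝒜 together with ∅ and S: { {}, {B}, {C}, {B, C}, S }.
Pass 1 adds 3:
  {A}  = S∖{B, C}
  {A, B}  = S∖{C}
  {A, C}  = S∖{B}
  — 8 sets.
Pass 2: closed — nothing new.

σ(𝒜) = { {}, {A}, {B}, {C}, {A, B}, {A, C}, {B, C}, S }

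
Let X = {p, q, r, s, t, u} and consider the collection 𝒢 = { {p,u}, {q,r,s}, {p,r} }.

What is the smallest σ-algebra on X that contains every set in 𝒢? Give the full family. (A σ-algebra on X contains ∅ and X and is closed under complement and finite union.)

|σ(𝒢)| = 32.  σ(𝒢) = { ∅, {p}, {r}, {t}, {u}, {p,r}, {p,t}, {p,u}, {q,s}, {r,t}, {r,u}, {t,u}, {p,q,s}, {p,r,t}, {p,r,u}, {p,t,u}, {q,r,s}, {q,s,t}, {q,s,u}, {r,t,u}, {p,q,r,s}, {p,q,s,t}, {p,q,s,u}, {p,r,t,u}, {q,r,s,t}, {q,r,s,u}, {q,s,t,u}, {p,q,r,s,t}, {p,q,r,s,u}, {p,q,s,t,u}, {q,r,s,t,u}, X }

Trace:
Start: 𝒢 ∪ {∅, X} = { ∅, {p,r}, {p,u}, {q,r,s}, X }.
Round 1: +6 →
  {p,r,u}  = {p,r} ∪ {p,u}
  {p,t,u}  = {q,r,s}ᶜ
  {p,q,r,s}  = {q,r,s} ∪ {p,r}
  {q,r,s,t}  = {p,u}ᶜ
  {q,s,t,u}  = {p,r}ᶜ
  {p,q,r,s,u}  = {q,r,s} ∪ {p,u}
  |family| = 11
Round 2: +7 →
  {t}  = {p,q,r,s,u}ᶜ
  {t,u}  = {p,q,r,s}ᶜ
  {q,s,t}  = {p,r,u}ᶜ
  {p,r,t,u}  = {p,r,u} ∪ {p,t,u}
  {p,q,r,s,t}  = {q,r,s,t} ∪ {p,r}
  {p,q,s,t,u}  = {p,u} ∪ {q,s,t,u}
  {q,r,s,t,u}  = {q,r,s} ∪ {q,s,t,u}
  |family| = 18
Round 3 (5 new):
  {p}  = {q,r,s,t,u}ᶜ
  {r}  = {p,q,s,t,u}ᶜ
  {u}  = {p,q,r,s,t}ᶜ
  {q,s}  = {p,r,t,u}ᶜ
  {p,r,t}  = {p,r} ∪ {t}
  |family| = 23
Round 4 (9 new):
  {p,t}  = {t} ∪ {p}
  {r,t}  = {t} ∪ {r}
  {r,u}  = {u} ∪ {r}
  {p,q,s}  = {q,s} ∪ {p}
  {q,s,u}  = {p,r,t}ᶜ
  {r,t,u}  = {t,u} ∪ {r}
  {p,q,s,t}  = {q,s,t} ∪ {p}
  {p,q,s,u}  = {p,u} ∪ {q,s}
  {q,r,s,u}  = {q,r,s} ∪ {u}
  |family| = 32
Round 5: closed — nothing new.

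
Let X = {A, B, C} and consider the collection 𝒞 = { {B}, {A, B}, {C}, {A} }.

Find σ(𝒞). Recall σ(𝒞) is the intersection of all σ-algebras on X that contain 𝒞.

σ(𝒞) (8 sets): { ∅, {A}, {B}, {C}, {A, B}, {A, C}, {B, C}, X }

Working:
Begin from { ∅, {A}, {B}, {C}, {A, B}, X } (that is, 𝒞 plus ∅ and X).
Iteration 1: +2 →
  {A, C}  = {B}ᶜ
  {B, C}  = {A}ᶜ
  |family| = 8
Iteration 2: no new sets; the family is a σ-algebra.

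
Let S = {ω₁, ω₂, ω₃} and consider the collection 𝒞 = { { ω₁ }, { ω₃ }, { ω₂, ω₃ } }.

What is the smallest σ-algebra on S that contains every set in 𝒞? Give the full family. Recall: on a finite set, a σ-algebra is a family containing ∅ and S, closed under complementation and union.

Begin from { {}, { ω₁ }, { ω₃ }, { ω₂, ω₃ }, S } (that is, 𝒞 plus ∅ and S).
Round 1 adds 2:
  { ω₁, ω₂ }  = { ω₃ }ᶜ
  { ω₁, ω₃ }  = { ω₃ } ∪ { ω₁ }
  — 7 sets.
Round 2 adds 1:
  { ω₂ }  = { ω₁, ω₃ }ᶜ
  — 8 sets.
Round 3: no new sets; the family is a σ-algebra.

Hence σ(𝒞) has 8 members: { {}, { ω₁ }, { ω₂ }, { ω₃ }, { ω₁, ω₂ }, { ω₁, ω₃ }, { ω₂, ω₃ }, S }.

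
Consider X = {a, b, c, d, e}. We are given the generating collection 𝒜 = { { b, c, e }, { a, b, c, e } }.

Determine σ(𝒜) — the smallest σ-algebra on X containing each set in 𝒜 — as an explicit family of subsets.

Initial family (4 sets): { {}, { b, c, e }, { a, b, c, e }, X }.
Iteration 1. New:
  { d }  = { a, b, c, e }ᶜ
  { a, d }  = { b, c, e }ᶜ
  [6 total]
Iteration 2 (1 new):
  { b, c, d, e }  = { b, c, e } ∪ { d }
  [7 total]
Iteration 3. New:
  { a }  = { b, c, d, e }ᶜ
  [8 total]
Iteration 4: closed — nothing new.

Therefore σ(𝒜) = { {}, { a }, { d }, { a, d }, { b, c, e }, { a, b, c, e }, { b, c, d, e }, X } (|σ(𝒜)| = 8).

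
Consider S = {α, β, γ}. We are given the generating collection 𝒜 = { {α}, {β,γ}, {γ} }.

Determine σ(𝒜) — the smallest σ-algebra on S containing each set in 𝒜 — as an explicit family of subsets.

Start: 𝒜 ∪ {∅, S} = { {}, {α}, {γ}, {β,γ}, S }.
Iteration 1 (2 new):
  {α,β}  = S∖{γ}
  {α,γ}  = {γ} ∪ {α}
  (now 7)
Iteration 2. New:
  {β}  = S∖{α,γ}
  (now 8)
After Iteration 3 the family is unchanged; done.

|σ(𝒜)| = 8.  σ(𝒜) = { {}, {α}, {β}, {γ}, {α,β}, {α,γ}, {β,γ}, S }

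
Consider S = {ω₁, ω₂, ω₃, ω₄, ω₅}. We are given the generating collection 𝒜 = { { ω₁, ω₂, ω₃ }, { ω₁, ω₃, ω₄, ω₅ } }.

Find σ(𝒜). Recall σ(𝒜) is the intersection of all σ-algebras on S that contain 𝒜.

Answer: σ(𝒜) = { {  }, { ω₂ }, { ω₁, ω₃ }, { ω₄, ω₅ }, { ω₁, ω₂, ω₃ }, { ω₂, ω₄, ω₅ }, { ω₁, ω₃, ω₄, ω₅ }, S }

Check:
Take S₀ = 𝒜 ∪ {∅, S} = { {  }, { ω₁, ω₂, ω₃ }, { ω₁, ω₃, ω₄, ω₅ }, S }.
Iteration 1. New:
  { ω₂ }  = complement { ω₁, ω₃, ω₄, ω₅ }
  { ω₄, ω₅ }  = complement { ω₁, ω₂, ω₃ }
  — 6 sets.
Iteration 2 adds 1:
  { ω₂, ω₄, ω₅ }  = { ω₄, ω₅ } ∪ { ω₂ }
  — 7 sets.
Iteration 3 adds 1:
  { ω₁, ω₃ }  = complement { ω₂, ω₄, ω₅ }
  — 8 sets.
Iteration 4: no new sets; the family is a σ-algebra.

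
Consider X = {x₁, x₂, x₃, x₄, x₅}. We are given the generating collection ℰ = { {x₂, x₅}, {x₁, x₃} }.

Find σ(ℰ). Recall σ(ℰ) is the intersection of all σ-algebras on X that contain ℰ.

Begin from { {}, {x₁, x₃}, {x₂, x₅}, X } (that is, ℰ plus ∅ and X).
Round 1: +3 →
  {x₁, x₃, x₄}  = ᶜ of {x₂, x₅}
  {x₂, x₄, x₅}  = ᶜ of {x₁, x₃}
  {x₁, x₂, x₃, x₅}  = {x₂, x₅} ∪ {x₁, x₃}
  (now 7)
Round 2: +1 →
  {x₄}  = ᶜ of {x₁, x₂, x₃, x₅}
  (now 8)
Round 3: no new sets; the family is a σ-algebra.

|σ(ℰ)| = 8.  σ(ℰ) = { {}, {x₄}, {x₁, x₃}, {x₂, x₅}, {x₁, x₃, x₄}, {x₂, x₄, x₅}, {x₁, x₂, x₃, x₅}, X }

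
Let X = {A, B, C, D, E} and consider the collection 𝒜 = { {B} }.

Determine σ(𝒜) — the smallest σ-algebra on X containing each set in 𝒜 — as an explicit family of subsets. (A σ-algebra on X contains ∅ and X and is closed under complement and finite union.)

σ(𝒜) (4 sets): { ∅, {B}, {A, C, D, E}, X }

Derivation:
Seed the family with 𝒜 together with ∅ and X: { ∅, {B}, X }.
Pass 1 (1 new):
  {A, C, D, E}  = ᶜ of {B}
  — 4 sets.
Pass 2 adds nothing — fixpoint reached.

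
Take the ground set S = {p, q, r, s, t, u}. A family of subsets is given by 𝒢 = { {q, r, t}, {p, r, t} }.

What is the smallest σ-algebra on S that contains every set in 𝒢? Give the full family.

Begin from { {}, {p, r, t}, {q, r, t}, S } (that is, 𝒢 plus ∅ and S).
Pass 1: +3 →
  {p, s, u}  = complement {q, r, t}
  {q, s, u}  = complement {p, r, t}
  {p, q, r, t}  = {p, r, t} ∪ {q, r, t}
  (now 7)
Pass 2 (4 new):
  {s, u}  = complement {p, q, r, t}
  {p, q, s, u}  = {q, s, u} ∪ {p, s, u}
  {p, r, s, t, u}  = {p, r, t} ∪ {p, s, u}
  {q, r, s, t, u}  = {q, s, u} ∪ {q, r, t}
  (now 11)
Pass 3 adds 3:
  {p}  = complement {q, r, s, t, u}
  {q}  = complement {p, r, s, t, u}
  {r, t}  = complement {p, q, s, u}
  (now 14)
Pass 4 adds 2:
  {p, q}  = {q} ∪ {p}
  {r, s, t, u}  = {r, t} ∪ {s, u}
  (now 16)
After Pass 5 the family is unchanged; done.

σ(𝒢) = { {}, {p}, {q}, {p, q}, {r, t}, {s, u}, {p, r, t}, {p, s, u}, {q, r, t}, {q, s, u}, {p, q, r, t}, {p, q, s, u}, {r, s, t, u}, {p, r, s, t, u}, {q, r, s, t, u}, S }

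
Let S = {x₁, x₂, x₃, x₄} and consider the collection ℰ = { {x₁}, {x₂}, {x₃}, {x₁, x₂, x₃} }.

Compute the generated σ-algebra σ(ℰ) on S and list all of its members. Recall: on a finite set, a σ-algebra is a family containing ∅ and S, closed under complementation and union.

Take S₀ = ℰ ∪ {∅, S} = { {}, {x₁}, {x₂}, {x₃}, {x₁, x₂, x₃}, S }.
Pass 1. New:
  {x₄}  = {x₁, x₂, x₃}ᶜ
  {x₁, x₂}  = {x₂} ∪ {x₁}
  {x₁, x₃}  = {x₃} ∪ {x₁}
  {x₂, x₃}  = {x₃} ∪ {x₂}
  {x₁, x₂, x₄}  = {x₃}ᶜ
  {x₁, x₃, x₄}  = {x₂}ᶜ
  {x₂, x₃, x₄}  = {x₁}ᶜ
  [13 total]
Pass 2. New:
  {x₁, x₄}  = {x₂, x₃}ᶜ
  {x₂, x₄}  = {x₁, x₃}ᶜ
  {x₃, x₄}  = {x₁, x₂}ᶜ
  [16 total]
Pass 3: stable.

Hence σ(ℰ) has 16 members: { {}, {x₁}, {x₂}, {x₃}, {x₄}, {x₁, x₂}, {x₁, x₃}, {x₁, x₄}, {x₂, x₃}, {x₂, x₄}, {x₃, x₄}, {x₁, x₂, x₃}, {x₁, x₂, x₄}, {x₁, x₃, x₄}, {x₂, x₃, x₄}, S }.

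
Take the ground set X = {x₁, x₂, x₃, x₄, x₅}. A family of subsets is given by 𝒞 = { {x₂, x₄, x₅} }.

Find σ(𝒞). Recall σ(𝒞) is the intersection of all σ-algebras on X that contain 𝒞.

Initial family (3 sets): { {}, {x₂, x₄, x₅}, X }.
Iteration 1: 1 new —
  {x₁, x₃}  = {x₂, x₄, x₅}ᶜ
  — 4 sets.
Iteration 2: stable.

|σ(𝒞)| = 4.  σ(𝒞) = { {}, {x₁, x₃}, {x₂, x₄, x₅}, X }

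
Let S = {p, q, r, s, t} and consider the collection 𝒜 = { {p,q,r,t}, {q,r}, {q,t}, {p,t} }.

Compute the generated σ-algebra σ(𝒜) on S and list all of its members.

|σ(𝒜)| = 32.  σ(𝒜) = { ∅, {p}, {q}, {r}, {s}, {t}, {p,q}, {p,r}, {p,s}, {p,t}, {q,r}, {q,s}, {q,t}, {r,s}, {r,t}, {s,t}, {p,q,r}, {p,q,s}, {p,q,t}, {p,r,s}, {p,r,t}, {p,s,t}, {q,r,s}, {q,r,t}, {q,s,t}, {r,s,t}, {p,q,r,s}, {p,q,r,t}, {p,q,s,t}, {p,r,s,t}, {q,r,s,t}, S }

Check:
Seed the family with 𝒜 together with ∅ and S: { ∅, {p,t}, {q,r}, {q,t}, {p,q,r,t}, S }.
Iteration 1: +6 →
  {s}  = S∖{p,q,r,t}
  {p,q,t}  = {q,t} ∪ {p,t}
  {p,r,s}  = S∖{q,t}
  {p,s,t}  = S∖{q,r}
  {q,r,s}  = S∖{p,t}
  {q,r,t}  = {q,t} ∪ {q,r}
  — 12 sets.
Iteration 2: +7 →
  {p,s}  = S∖{q,r,t}
  {r,s}  = S∖{p,q,t}
  {q,s,t}  = {q,t} ∪ {s}
  {p,q,r,s}  = {q,r,s} ∪ {p,r,s}
  {p,q,s,t}  = {p,s,t} ∪ {q,t}
  {p,r,s,t}  = {p,s,t} ∪ {p,r,s}
  {q,r,s,t}  = {q,t} ∪ {q,r,s}
  — 19 sets.
Iteration 3: 5 new —
  {p}  = S∖{q,r,s,t}
  {q}  = S∖{p,r,s,t}
  {r}  = S∖{p,q,s,t}
  {t}  = S∖{p,q,r,s}
  {p,r}  = S∖{q,s,t}
  — 24 sets.
Iteration 4: +8 →
  {p,q}  = {q} ∪ {p}
  {q,s}  = {q} ∪ {s}
  {r,t}  = {t} ∪ {r}
  {s,t}  = {t} ∪ {s}
  {p,q,r}  = {q} ∪ {p,r}
  {p,q,s}  = {q} ∪ {p,s}
  {p,r,t}  = {t} ∪ {p,r}
  {r,s,t}  = {r,s} ∪ {t}
  — 32 sets.
Iteration 5: already closed under ᶜ and ∪.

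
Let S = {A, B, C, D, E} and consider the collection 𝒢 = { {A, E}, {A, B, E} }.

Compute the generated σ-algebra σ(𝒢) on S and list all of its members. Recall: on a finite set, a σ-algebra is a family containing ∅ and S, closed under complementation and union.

Take S₀ = 𝒢 ∪ {∅, S} = { {}, {A, E}, {A, B, E}, S }.
Step 1: +2 →
  {C, D}  = S∖{A, B, E}
  {B, C, D}  = S∖{A, E}
Step 2: 1 new —
  {A, C, D, E}  = {C, D} ∪ {A, E}
Step 3 adds 1:
  {B}  = S∖{A, C, D, E}
Step 4: already closed under ᶜ and ∪.

|σ(𝒢)| = 8.  σ(𝒢) = { {}, {B}, {A, E}, {C, D}, {A, B, E}, {B, C, D}, {A, C, D, E}, S }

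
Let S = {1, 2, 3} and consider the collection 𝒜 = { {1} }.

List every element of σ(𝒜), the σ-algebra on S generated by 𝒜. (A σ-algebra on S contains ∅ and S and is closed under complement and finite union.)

Take S₀ = 𝒜 ∪ {∅, S} = { {}, {1}, S }.
Pass 1 (1 new):
  {2, 3}  = ᶜ of {1}
  — 4 sets.
Pass 2: already closed under ᶜ and ∪.

Hence σ(𝒜) has 4 members: { {}, {1}, {2, 3}, S }.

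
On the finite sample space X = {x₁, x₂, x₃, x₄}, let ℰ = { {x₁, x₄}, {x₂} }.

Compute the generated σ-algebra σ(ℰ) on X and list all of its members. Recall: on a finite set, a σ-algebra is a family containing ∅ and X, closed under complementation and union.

σ(ℰ) (8 sets): { {}, {x₂}, {x₃}, {x₁, x₄}, {x₂, x₃}, {x₁, x₂, x₄}, {x₁, x₃, x₄}, X }

Check:
Take S₀ = ℰ ∪ {∅, X} = { {}, {x₂}, {x₁, x₄}, X }.
Pass 1: 3 new —
  {x₂, x₃}  = ᶜ of {x₁, x₄}
  {x₁, x₂, x₄}  = {x₂} ∪ {x₁, x₄}
  {x₁, x₃, x₄}  = ᶜ of {x₂}
  (now 7)
Pass 2: 1 new —
  {x₃}  = ᶜ of {x₁, x₂, x₄}
  (now 8)
After Pass 3 the family is unchanged; done.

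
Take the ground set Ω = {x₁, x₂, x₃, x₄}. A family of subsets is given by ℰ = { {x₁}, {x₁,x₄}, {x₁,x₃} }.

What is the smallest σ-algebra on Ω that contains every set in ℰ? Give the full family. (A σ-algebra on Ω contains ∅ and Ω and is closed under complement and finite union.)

Initial family (5 sets): { ∅, {x₁}, {x₁,x₃}, {x₁,x₄}, Ω }.
Step 1: 4 new —
  {x₂,x₃}  = complement {x₁,x₄}
  {x₂,x₄}  = complement {x₁,x₃}
  {x₁,x₃,x₄}  = {x₁,x₄} ∪ {x₁,x₃}
  {x₂,x₃,x₄}  = complement {x₁}
Step 2. New:
  {x₂}  = complement {x₁,x₃,x₄}
  {x₁,x₂,x₃}  = {x₂,x₃} ∪ {x₁,x₃}
  {x₁,x₂,x₄}  = {x₁,x₄} ∪ {x₂,x₄}
Step 3 (3 new):
  {x₃}  = complement {x₁,x₂,x₄}
  {x₄}  = complement {x₁,x₂,x₃}
  {x₁,x₂}  = {x₂} ∪ {x₁}
Step 4 (1 new):
  {x₃,x₄}  = complement {x₁,x₂}
Step 5: no new sets; the family is a σ-algebra.

|σ(ℰ)| = 16.  σ(ℰ) = { ∅, {x₁}, {x₂}, {x₃}, {x₄}, {x₁,x₂}, {x₁,x₃}, {x₁,x₄}, {x₂,x₃}, {x₂,x₄}, {x₃,x₄}, {x₁,x₂,x₃}, {x₁,x₂,x₄}, {x₁,x₃,x₄}, {x₂,x₃,x₄}, Ω }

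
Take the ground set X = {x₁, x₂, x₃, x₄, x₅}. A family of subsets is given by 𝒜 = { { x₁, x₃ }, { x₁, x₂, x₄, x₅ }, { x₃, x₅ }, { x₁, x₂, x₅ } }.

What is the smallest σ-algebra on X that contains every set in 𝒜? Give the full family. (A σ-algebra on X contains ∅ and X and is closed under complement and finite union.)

|σ(𝒜)| = 32.  σ(𝒜) = { {  }, { x₁ }, { x₂ }, { x₃ }, { x₄ }, { x₅ }, { x₁, x₂ }, { x₁, x₃ }, { x₁, x₄ }, { x₁, x₅ }, { x₂, x₃ }, { x₂, x₄ }, { x₂, x₅ }, { x₃, x₄ }, { x₃, x₅ }, { x₄, x₅ }, { x₁, x₂, x₃ }, { x₁, x₂, x₄ }, { x₁, x₂, x₅ }, { x₁, x₃, x₄ }, { x₁, x₃, x₅ }, { x₁, x₄, x₅ }, { x₂, x₃, x₄ }, { x₂, x₃, x₅ }, { x₂, x₄, x₅ }, { x₃, x₄, x₅ }, { x₁, x₂, x₃, x₄ }, { x₁, x₂, x₃, x₅ }, { x₁, x₂, x₄, x₅ }, { x₁, x₃, x₄, x₅ }, { x₂, x₃, x₄, x₅ }, X }

Derivation:
Begin from { {  }, { x₁, x₃ }, { x₃, x₅ }, { x₁, x₂, x₅ }, { x₁, x₂, x₄, x₅ }, X } (that is, 𝒜 plus ∅ and X).
Iteration 1: +6 →
  { x₃ }  = complement { x₁, x₂, x₄, x₅ }
  { x₃, x₄ }  = complement { x₁, x₂, x₅ }
  { x₁, x₂, x₄ }  = complement { x₃, x₅ }
  { x₁, x₃, x₅ }  = { x₁, x₃ } ∪ { x₃, x₅ }
  { x₂, x₄, x₅ }  = complement { x₁, x₃ }
  { x₁, x₂, x₃, x₅ }  = { x₁, x₂, x₅ } ∪ { x₁, x₃ }
  (now 12)
Iteration 2: 7 new —
  { x₄ }  = complement { x₁, x₂, x₃, x₅ }
  { x₂, x₄ }  = complement { x₁, x₃, x₅ }
  { x₁, x₃, x₄ }  = { x₃, x₄ } ∪ { x₁, x₃ }
  { x₃, x₄, x₅ }  = { x₃, x₄ } ∪ { x₃, x₅ }
  { x₁, x₂, x₃, x₄ }  = { x₃, x₄ } ∪ { x₁, x₂, x₄ }
  { x₁, x₃, x₄, x₅ }  = { x₃, x₄ } ∪ { x₁, x₃, x₅ }
  { x₂, x₃, x₄, x₅ }  = { x₃, x₄ } ∪ { x₂, x₄, x₅ }
  (now 19)
Iteration 3 (6 new):
  { x₁ }  = complement { x₂, x₃, x₄, x₅ }
  { x₂ }  = complement { x₁, x₃, x₄, x₅ }
  { x₅ }  = complement { x₁, x₂, x₃, x₄ }
  { x₁, x₂ }  = complement { x₃, x₄, x₅ }
  { x₂, x₅ }  = complement { x₁, x₃, x₄ }
  { x₂, x₃, x₄ }  = { x₃, x₄ } ∪ { x₂, x₄ }
  (now 25)
Iteration 4: 6 new —
  { x₁, x₄ }  = { x₄ } ∪ { x₁ }
  { x₁, x₅ }  = complement { x₂, x₃, x₄ }
  { x₂, x₃ }  = { x₂ } ∪ { x₃ }
  { x₄, x₅ }  = { x₅ } ∪ { x₄ }
  { x₁, x₂, x₃ }  = { x₁, x₂ } ∪ { x₃ }
  { x₂, x₃, x₅ }  = { x₂, x₅ } ∪ { x₃ }
  (now 31)
Iteration 5: +1 →
  { x₁, x₄, x₅ }  = complement { x₂, x₃ }
  (now 32)
After Iteration 6 the family is unchanged; done.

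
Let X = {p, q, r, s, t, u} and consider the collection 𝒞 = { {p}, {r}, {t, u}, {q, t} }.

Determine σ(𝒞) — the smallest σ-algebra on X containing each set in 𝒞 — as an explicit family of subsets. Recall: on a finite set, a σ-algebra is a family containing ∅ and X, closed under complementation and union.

|σ(𝒞)| = 64.  σ(𝒞) = { {}, {p}, {q}, {r}, {s}, {t}, {u}, {p, q}, {p, r}, {p, s}, {p, t}, {p, u}, {q, r}, {q, s}, {q, t}, {q, u}, {r, s}, {r, t}, {r, u}, {s, t}, {s, u}, {t, u}, {p, q, r}, {p, q, s}, {p, q, t}, {p, q, u}, {p, r, s}, {p, r, t}, {p, r, u}, {p, s, t}, {p, s, u}, {p, t, u}, {q, r, s}, {q, r, t}, {q, r, u}, {q, s, t}, {q, s, u}, {q, t, u}, {r, s, t}, {r, s, u}, {r, t, u}, {s, t, u}, {p, q, r, s}, {p, q, r, t}, {p, q, r, u}, {p, q, s, t}, {p, q, s, u}, {p, q, t, u}, {p, r, s, t}, {p, r, s, u}, {p, r, t, u}, {p, s, t, u}, {q, r, s, t}, {q, r, s, u}, {q, r, t, u}, {q, s, t, u}, {r, s, t, u}, {p, q, r, s, t}, {p, q, r, s, u}, {p, q, r, t, u}, {p, q, s, t, u}, {p, r, s, t, u}, {q, r, s, t, u}, X }

Check:
Initial family (6 sets): { {}, {p}, {r}, {q, t}, {t, u}, X }.
Step 1: +10 →
  {p, r}  = {r} ∪ {p}
  {p, q, t}  = {q, t} ∪ {p}
  {p, t, u}  = {t, u} ∪ {p}
  {q, r, t}  = {r} ∪ {q, t}
  {q, t, u}  = {q, t} ∪ {t, u}
  {r, t, u}  = {r} ∪ {t, u}
  {p, q, r, s}  = ᶜ of {t, u}
  {p, r, s, u}  = ᶜ of {q, t}
  {p, q, s, t, u}  = ᶜ of {r}
  {q, r, s, t, u}  = ᶜ of {p}
  (now 16)
Step 2. New:
  {p, q, s}  = ᶜ of {r, t, u}
  {p, r, s}  = ᶜ of {q, t, u}
  {p, s, u}  = ᶜ of {q, r, t}
  {q, r, s}  = ᶜ of {p, t, u}
  {r, s, u}  = ᶜ of {p, q, t}
  {p, q, r, t}  = {q, t} ∪ {p, r}
  {p, q, t, u}  = {q, t} ∪ {p, t, u}
  {p, r, t, u}  = {t, u} ∪ {p, r}
  {q, r, t, u}  = {q, t} ∪ {r, t, u}
  {q, s, t, u}  = ᶜ of {p, r}
  {p, q, r, s, t}  = {q, t} ∪ {p, q, r, s}
  {p, q, r, s, u}  = {p, r, s, u} ∪ {p, q, r, s}
  {p, q, r, t, u}  = {q, t, u} ∪ {p, r}
  {p, r, s, t, u}  = {t, u} ∪ {p, r, s, u}
  (now 30)
Step 3 (14 new):
  {q}  = ᶜ of {p, r, s, t, u}
  {s}  = ᶜ of {p, q, r, t, u}
  {t}  = ᶜ of {p, q, r, s, u}
  {u}  = ᶜ of {p, q, r, s, t}
  {p, s}  = ᶜ of {q, r, t, u}
  {q, s}  = ᶜ of {p, r, t, u}
  {r, s}  = ᶜ of {p, q, t, u}
  {s, u}  = ᶜ of {p, q, r, t}
  {p, q, s, t}  = {q, t} ∪ {p, q, s}
  {p, q, s, u}  = {p, s, u} ∪ {p, q, s}
  {p, s, t, u}  = {t, u} ∪ {p, s, u}
  {q, r, s, t}  = {q, t} ∪ {q, r, s}
  {q, r, s, u}  = {q, r, s} ∪ {r, s, u}
  {r, s, t, u}  = {t, u} ∪ {r, s, u}
  (now 44)
Step 4 (17 new):
  {p, q}  = ᶜ of {r, s, t, u}
  {p, t}  = ᶜ of {q, r, s, u}
  {p, u}  = ᶜ of {q, r, s, t}
  {q, r}  = ᶜ of {p, s, t, u}
  {q, u}  = {q} ∪ {u}
  {r, t}  = ᶜ of {p, q, s, u}
  {r, u}  = ᶜ of {p, q, s, t}
  {s, t}  = {s} ∪ {t}
  {p, q, r}  = {q} ∪ {p, r}
  {p, r, t}  = {p, r} ∪ {t}
  {p, r, u}  = {p, r} ∪ {u}
  {p, s, t}  = {p, s} ∪ {t}
  {q, s, t}  = {s} ∪ {q, t}
  {q, s, u}  = {q} ∪ {s, u}
  {r, s, t}  = {r, s} ∪ {t}
  {s, t, u}  = {s} ∪ {t, u}
  {p, r, s, t}  = {p, r, s} ∪ {t}
  (now 61)
Step 5: 3 new —
  {p, q, u}  = ᶜ of {r, s, t}
  {q, r, u}  = ᶜ of {p, s, t}
  {p, q, r, u}  = ᶜ of {s, t}
  (now 64)
Step 6: no new sets; the family is a σ-algebra.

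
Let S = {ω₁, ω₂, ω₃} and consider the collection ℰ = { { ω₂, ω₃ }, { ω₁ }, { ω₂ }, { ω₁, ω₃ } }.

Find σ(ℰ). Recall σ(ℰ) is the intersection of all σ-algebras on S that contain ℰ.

σ(ℰ) = { {  }, { ω₁ }, { ω₂ }, { ω₃ }, { ω₁, ω₂ }, { ω₁, ω₃ }, { ω₂, ω₃ }, S }

Derivation:
Start: ℰ ∪ {∅, S} = { {  }, { ω₁ }, { ω₂ }, { ω₁, ω₃ }, { ω₂, ω₃ }, S }.
Round 1: 1 new —
  { ω₁, ω₂ }  = { ω₂ } ∪ { ω₁ }
  |family| = 7
Round 2: 1 new —
  { ω₃ }  = complement { ω₁, ω₂ }
  |family| = 8
After Round 3 the family is unchanged; done.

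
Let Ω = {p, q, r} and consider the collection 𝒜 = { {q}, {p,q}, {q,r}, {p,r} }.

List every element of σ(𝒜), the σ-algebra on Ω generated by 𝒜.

Start: 𝒜 ∪ {∅, Ω} = { {}, {q}, {p,q}, {p,r}, {q,r}, Ω }.
Round 1 (2 new):
  {p}  = {q,r}ᶜ
  {r}  = {p,q}ᶜ
  |family| = 8
Round 2 adds nothing — fixpoint reached.

Hence σ(𝒜) has 8 members: { {}, {p}, {q}, {r}, {p,q}, {p,r}, {q,r}, Ω }.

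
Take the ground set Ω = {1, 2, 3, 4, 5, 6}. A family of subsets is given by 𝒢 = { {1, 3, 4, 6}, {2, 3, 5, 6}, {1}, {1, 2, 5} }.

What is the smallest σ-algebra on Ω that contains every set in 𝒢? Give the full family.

Initial family (6 sets): { ∅, {1}, {1, 2, 5}, {1, 3, 4, 6}, {2, 3, 5, 6}, Ω }.
Pass 1 adds 5:
  {1, 4}  = complement {2, 3, 5, 6}
  {2, 5}  = complement {1, 3, 4, 6}
  {3, 4, 6}  = complement {1, 2, 5}
  {1, 2, 3, 5, 6}  = {1, 2, 5} ∪ {2, 3, 5, 6}
  {2, 3, 4, 5, 6}  = complement {1}
Pass 2 adds 2:
  {4}  = complement {1, 2, 3, 5, 6}
  {1, 2, 4, 5}  = {2, 5} ∪ {1, 4}
Pass 3: +2 →
  {3, 6}  = complement {1, 2, 4, 5}
  {2, 4, 5}  = {2, 5} ∪ {4}
Pass 4 adds 1:
  {1, 3, 6}  = complement {2, 4, 5}
Pass 5: already closed under ᶜ and ∪.

Therefore σ(𝒢) = { ∅, {1}, {4}, {1, 4}, {2, 5}, {3, 6}, {1, 2, 5}, {1, 3, 6}, {2, 4, 5}, {3, 4, 6}, {1, 2, 4, 5}, {1, 3, 4, 6}, {2, 3, 5, 6}, {1, 2, 3, 5, 6}, {2, 3, 4, 5, 6}, Ω } (|σ(𝒢)| = 16).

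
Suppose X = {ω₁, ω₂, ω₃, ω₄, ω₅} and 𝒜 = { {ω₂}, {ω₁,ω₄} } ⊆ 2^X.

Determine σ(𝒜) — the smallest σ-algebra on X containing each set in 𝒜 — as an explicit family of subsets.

σ(𝒜) = { {}, {ω₂}, {ω₁,ω₄}, {ω₃,ω₅}, {ω₁,ω₂,ω₄}, {ω₂,ω₃,ω₅}, {ω₁,ω₃,ω₄,ω₅}, X }

Derivation:
Take S₀ = 𝒜 ∪ {∅, X} = { {}, {ω₂}, {ω₁,ω₄}, X }.
Pass 1: +3 →
  {ω₁,ω₂,ω₄}  = {ω₂} ∪ {ω₁,ω₄}
  {ω₂,ω₃,ω₅}  = {ω₁,ω₄}ᶜ
  {ω₁,ω₃,ω₄,ω₅}  = {ω₂}ᶜ
  — 7 sets.
Pass 2. New:
  {ω₃,ω₅}  = {ω₁,ω₂,ω₄}ᶜ
  — 8 sets.
Pass 3: stable.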